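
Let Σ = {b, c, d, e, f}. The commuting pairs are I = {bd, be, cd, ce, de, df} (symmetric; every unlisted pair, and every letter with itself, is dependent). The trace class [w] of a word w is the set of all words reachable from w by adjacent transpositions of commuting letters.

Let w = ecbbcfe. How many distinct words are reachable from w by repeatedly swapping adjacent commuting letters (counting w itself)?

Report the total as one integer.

5

piece 0:e — minimal
piece 1:c — minimal
piece 2:b rests on {1:c}
piece 3:b rests on {2:b}
piece 4:c rests on {3:b}
piece 5:f rests on {0:e, 4:c}
piece 6:e rests on {5:f}
minimal pieces: {0:e, 1:c}
ways to finish when only these pieces remain (= sum over removing one remaining piece with nothing left below it):
  1 left: {6}→1
  2 left: {5,6}→1
  3 left: {0,5,6}→1  {4,5,6}→1
  4 left: {0,4,5,6}→2  {3,4,5,6}→1
  5 left: {0,3,4,5,6}→3  {2,3,4,5,6}→1
  placing 0:e first → 1 extensions
  placing 1:c first → 4 extensions
total linear extensions = 5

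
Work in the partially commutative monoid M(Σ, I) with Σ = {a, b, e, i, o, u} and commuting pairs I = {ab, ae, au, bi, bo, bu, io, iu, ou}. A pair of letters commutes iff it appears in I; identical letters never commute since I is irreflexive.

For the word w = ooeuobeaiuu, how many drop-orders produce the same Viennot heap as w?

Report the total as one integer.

72

drop 0:o onto floor
drop 1:o onto {0:o}
drop 2:e onto {1:o}
drop 3:u onto {2:e}
drop 4:o onto {2:e}
drop 5:b onto {2:e}
drop 6:e onto {3:u, 4:o, 5:b}
drop 7:a onto {4:o}
drop 8:i onto {6:e, 7:a}
drop 9:u onto {6:e}
drop 10:u onto {9:u}
ground layer = {0:o}
drop-orders for the pieces not yet dropped (sum over which currently-grounded one goes next):
  1 to go: {8} 1  {10} 1
  2 to go: {7,8} 1  {8,10} 2  {9,10} 1
  3 to go: {7,8,10} 3  {8,9,10} 3
  4 to go: {6,8,9,10} 3  {7,8,9,10} 6
  5 to go: {3,6,8,9,10} 3  {5,6,8,9,10} 3  {6,7,8,9,10} 9
  6 to go: {3,5,6,8,9,10} 6  {3,6,7,8,9,10} 12  {4,6,7,8,9,10} 9  {5,6,7,8,9,10} 12
  7 to go: {3,4,6,7,8,9,10} 21  {3,5,6,7,8,9,10} 30  {4,5,6,7,8,9,10} 21
  8 to go: {3,4,5,6,7,8,9,10} 72
  9 to go: {2,3,4,5,6,7,8,9,10} 72
  if 0:o drops first: 72 orders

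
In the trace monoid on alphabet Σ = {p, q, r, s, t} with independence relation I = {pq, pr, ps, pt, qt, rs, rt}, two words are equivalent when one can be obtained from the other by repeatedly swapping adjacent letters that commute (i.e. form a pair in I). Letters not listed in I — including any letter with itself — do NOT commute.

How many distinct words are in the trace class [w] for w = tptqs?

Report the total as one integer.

15

0(t) covers ∅
1(p) covers ∅
2(t) covers 0:t
3(q) covers ∅
4(s) covers 2:t, 3:q
floor of heap: 0:t, 1:p, 3:q
completions by unplaced set U, small U first (add the entries for U minus each lowest piece of U):
  |U|=1: {1}:1  {4}:1
  |U|=2: {1,4}:2  {2,4}:1  {3,4}:1
  |U|=3: {0,2,4}:1  {1,2,4}:3  {1,3,4}:3  {2,3,4}:2
  start at 0(t): 8
  start at 1(p): 3
  start at 3(q): 4
sum over floor = 15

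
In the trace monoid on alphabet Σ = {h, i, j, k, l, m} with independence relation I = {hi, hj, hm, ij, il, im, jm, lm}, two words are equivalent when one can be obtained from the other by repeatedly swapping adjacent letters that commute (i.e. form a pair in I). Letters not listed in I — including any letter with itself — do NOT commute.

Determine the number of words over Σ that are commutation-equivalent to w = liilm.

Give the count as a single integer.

30

0(l) covers ∅
1(i) covers ∅
2(i) covers 1:i
3(l) covers 0:l
4(m) covers ∅
floor of heap: 0:l, 1:i, 4:m
completions by unplaced set U, small U first (add the entries for U minus each lowest piece of U):
  |U|=1: {2}:1  {3}:1  {4}:1
  |U|=2: {0,3}:1  {1,2}:1  {2,3}:2  {2,4}:2  {3,4}:2
  |U|=3: {0,2,3}:3  {0,3,4}:3  {1,2,3}:3  {1,2,4}:3  {2,3,4}:6
  start at 0(l): 12
  start at 1(i): 12
  start at 4(m): 6
sum over floor = 30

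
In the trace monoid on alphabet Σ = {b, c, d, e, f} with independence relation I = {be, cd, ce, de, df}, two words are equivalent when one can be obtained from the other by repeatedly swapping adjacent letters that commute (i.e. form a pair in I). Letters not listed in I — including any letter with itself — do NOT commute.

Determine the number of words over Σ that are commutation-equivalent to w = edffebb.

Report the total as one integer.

13

piece 0:e — minimal
piece 1:d — minimal
piece 2:f rests on {0:e}
piece 3:f rests on {2:f}
piece 4:e rests on {3:f}
piece 5:b rests on {1:d, 3:f}
piece 6:b rests on {5:b}
minimal pieces: {0:e, 1:d}
ways to finish when only these pieces remain (= sum over removing one remaining piece with nothing left below it):
  1 left: {4}→1  {6}→1
  2 left: {4,6}→2  {5,6}→1
  3 left: {1,5,6}→1  {4,5,6}→3
  4 left: {1,4,5,6}→4  {3,4,5,6}→3
  5 left: {1,3,4,5,6}→7  {2,3,4,5,6}→3
  placing 0:e first → 10 extensions
  placing 1:d first → 3 extensions
total linear extensions = 13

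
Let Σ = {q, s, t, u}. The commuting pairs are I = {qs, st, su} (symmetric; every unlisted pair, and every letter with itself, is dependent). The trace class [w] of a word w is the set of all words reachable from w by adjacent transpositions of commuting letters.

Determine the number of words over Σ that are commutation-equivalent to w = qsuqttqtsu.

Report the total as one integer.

45

drop 0:q onto floor
drop 1:s onto floor
drop 2:u onto {0:q}
drop 3:q onto {2:u}
drop 4:t onto {3:q}
drop 5:t onto {4:t}
drop 6:q onto {5:t}
drop 7:t onto {6:q}
drop 8:s onto {1:s}
drop 9:u onto {7:t}
ground layer = {0:q, 1:s}
drop-orders for the pieces not yet dropped (sum over which currently-grounded one goes next):
  1 to go: {8} 1  {9} 1
  2 to go: {1,8} 1  {7,9} 1  {8,9} 2
  3 to go: {1,8,9} 3  {6,7,9} 1  {7,8,9} 3
  4 to go: {1,7,8,9} 6  {5,6,7,9} 1  {6,7,8,9} 4
  5 to go: {1,6,7,8,9} 10  {4,5,6,7,9} 1  {5,6,7,8,9} 5
  6 to go: {1,5,6,7,8,9} 15  {3,4,5,6,7,9} 1  {4,5,6,7,8,9} 6
  7 to go: {1,4,5,6,7,8,9} 21  {2,3,4,5,6,7,9} 1  {3,4,5,6,7,8,9} 7
  8 to go: {0,2,3,4,5,6,7,9} 1  {1,3,4,5,6,7,8,9} 28  {2,3,4,5,6,7,8,9} 8
  if 0:q drops first: 36 orders
  if 1:s drops first: 9 orders
heap linearizations: 45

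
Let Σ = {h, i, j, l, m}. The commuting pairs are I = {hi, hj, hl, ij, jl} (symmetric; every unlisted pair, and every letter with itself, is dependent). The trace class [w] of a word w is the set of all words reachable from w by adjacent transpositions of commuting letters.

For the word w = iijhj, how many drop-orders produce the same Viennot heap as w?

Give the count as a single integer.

30

drop 0:i onto floor
drop 1:i onto {0:i}
drop 2:j onto floor
drop 3:h onto floor
drop 4:j onto {2:j}
ground layer = {0:i, 2:j, 3:h}
drop-orders for the pieces not yet dropped (sum over which currently-grounded one goes next):
  1 to go: {1} 1  {3} 1  {4} 1
  2 to go: {0,1} 1  {1,3} 2  {1,4} 2  {2,4} 1  {3,4} 2
  3 to go: {0,1,3} 3  {0,1,4} 3  {1,2,4} 3  {1,3,4} 6  {2,3,4} 3
  if 0:i drops first: 12 orders
  if 2:j drops first: 12 orders
  if 3:h drops first: 6 orders
heap linearizations: 30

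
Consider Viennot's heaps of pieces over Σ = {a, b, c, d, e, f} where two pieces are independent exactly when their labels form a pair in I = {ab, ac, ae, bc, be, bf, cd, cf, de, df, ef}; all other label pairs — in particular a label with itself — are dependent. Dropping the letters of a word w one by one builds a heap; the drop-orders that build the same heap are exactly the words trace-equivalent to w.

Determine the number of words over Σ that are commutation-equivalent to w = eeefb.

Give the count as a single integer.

20

0(e) covers ∅
1(e) covers 0:e
2(e) covers 1:e
3(f) covers ∅
4(b) covers ∅
floor of heap: 0:e, 3:f, 4:b
completions by unplaced set U, small U first (add the entries for U minus each lowest piece of U):
  |U|=1: {2}:1  {3}:1  {4}:1
  |U|=2: {1,2}:1  {2,3}:2  {2,4}:2  {3,4}:2
  |U|=3: {0,1,2}:1  {1,2,3}:3  {1,2,4}:3  {2,3,4}:6
  start at 0(e): 12
  start at 3(f): 4
  start at 4(b): 4
sum over floor = 20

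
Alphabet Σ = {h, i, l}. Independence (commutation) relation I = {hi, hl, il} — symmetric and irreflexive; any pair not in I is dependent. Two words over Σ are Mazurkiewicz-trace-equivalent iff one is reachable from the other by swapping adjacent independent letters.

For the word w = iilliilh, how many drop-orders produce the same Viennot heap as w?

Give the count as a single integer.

280

drop 0:i onto floor
drop 1:i onto {0:i}
drop 2:l onto floor
drop 3:l onto {2:l}
drop 4:i onto {1:i}
drop 5:i onto {4:i}
drop 6:l onto {3:l}
drop 7:h onto floor
ground layer = {0:i, 2:l, 7:h}
drop-orders for the pieces not yet dropped (sum over which currently-grounded one goes next):
  1 to go: {5} 1  {6} 1  {7} 1
  2 to go: {3,6} 1  {4,5} 1  {5,6} 2  {5,7} 2  {6,7} 2
  3 to go: {1,4,5} 1  {2,3,6} 1  {3,5,6} 3  {3,6,7} 3  {4,5,6} 3  {4,5,7} 3  {5,6,7} 6
  4 to go: {0,1,4,5} 1  {1,4,5,6} 4  {1,4,5,7} 4  {2,3,5,6} 4  {2,3,6,7} 4  {3,4,5,6} 6  {3,5,6,7} 12  {4,5,6,7} 12
  5 to go: {0,1,4,5,6} 5  {0,1,4,5,7} 5  {1,3,4,5,6} 10  {1,4,5,6,7} 20  {2,3,4,5,6} 10  {2,3,5,6,7} 20  {3,4,5,6,7} 30
  6 to go: {0,1,3,4,5,6} 15  {0,1,4,5,6,7} 30  {1,2,3,4,5,6} 20  {1,3,4,5,6,7} 60  {2,3,4,5,6,7} 60
  if 0:i drops first: 140 orders
  if 2:l drops first: 105 orders
  if 7:h drops first: 35 orders
heap linearizations: 280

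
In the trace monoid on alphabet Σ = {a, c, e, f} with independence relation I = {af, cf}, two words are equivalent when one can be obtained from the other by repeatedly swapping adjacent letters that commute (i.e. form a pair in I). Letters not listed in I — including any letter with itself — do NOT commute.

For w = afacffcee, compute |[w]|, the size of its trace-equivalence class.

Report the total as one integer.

0(a) covers ∅
1(f) covers ∅
2(a) covers 0:a
3(c) covers 2:a
4(f) covers 1:f
5(f) covers 4:f
6(c) covers 3:c
7(e) covers 5:f, 6:c
8(e) covers 7:e
floor of heap: 0:a, 1:f
completions by unplaced set U, small U first (add the entries for U minus each lowest piece of U):
  |U|=1: {8}:1
  |U|=2: {7,8}:1
  |U|=3: {5,7,8}:1  {6,7,8}:1
  |U|=4: {3,6,7,8}:1  {4,5,7,8}:1  {5,6,7,8}:2
  |U|=5: {1,4,5,7,8}:1  {2,3,6,7,8}:1  {3,5,6,7,8}:3  {4,5,6,7,8}:3
  |U|=6: {0,2,3,6,7,8}:1  {1,4,5,6,7,8}:4  {2,3,5,6,7,8}:4  {3,4,5,6,7,8}:6
  |U|=7: {0,2,3,5,6,7,8}:5  {1,3,4,5,6,7,8}:10  {2,3,4,5,6,7,8}:10
  start at 0(a): 20
  start at 1(f): 15
sum over floor = 35

35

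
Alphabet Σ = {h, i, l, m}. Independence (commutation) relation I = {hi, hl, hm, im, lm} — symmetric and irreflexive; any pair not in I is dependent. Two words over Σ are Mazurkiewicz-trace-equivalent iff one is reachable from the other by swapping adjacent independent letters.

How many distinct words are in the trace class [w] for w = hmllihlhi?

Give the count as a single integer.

504

0(h) covers ∅
1(m) covers ∅
2(l) covers ∅
3(l) covers 2:l
4(i) covers 3:l
5(h) covers 0:h
6(l) covers 4:i
7(h) covers 5:h
8(i) covers 6:l
floor of heap: 0:h, 1:m, 2:l
completions by unplaced set U, small U first (add the entries for U minus each lowest piece of U):
  |U|=1: {1}:1  {7}:1  {8}:1
  |U|=2: {1,7}:2  {1,8}:2  {5,7}:1  {6,8}:1  {7,8}:2
  |U|=3: {0,5,7}:1  {1,5,7}:3  {1,6,8}:3  {1,7,8}:6  {4,6,8}:1  {5,7,8}:3  {6,7,8}:3
  |U|=4: {0,1,5,7}:4  {0,5,7,8}:4  {1,4,6,8}:4  {1,5,7,8}:12  {1,6,7,8}:12  {3,4,6,8}:1  {4,6,7,8}:4  {5,6,7,8}:6
  |U|=5: {0,1,5,7,8}:20  {0,5,6,7,8}:10  {1,3,4,6,8}:5  {1,4,6,7,8}:20  {1,5,6,7,8}:30  {2,3,4,6,8}:1  {3,4,6,7,8}:5  {4,5,6,7,8}:10
  |U|=6: {0,1,5,6,7,8}:60  {0,4,5,6,7,8}:20  {1,2,3,4,6,8}:6  {1,3,4,6,7,8}:30  {1,4,5,6,7,8}:60  {2,3,4,6,7,8}:6  {3,4,5,6,7,8}:15
  |U|=7: {0,1,4,5,6,7,8}:140  {0,3,4,5,6,7,8}:35  {1,2,3,4,6,7,8}:42  {1,3,4,5,6,7,8}:105  {2,3,4,5,6,7,8}:21
  start at 0(h): 168
  start at 1(m): 56
  start at 2(l): 280
sum over floor = 504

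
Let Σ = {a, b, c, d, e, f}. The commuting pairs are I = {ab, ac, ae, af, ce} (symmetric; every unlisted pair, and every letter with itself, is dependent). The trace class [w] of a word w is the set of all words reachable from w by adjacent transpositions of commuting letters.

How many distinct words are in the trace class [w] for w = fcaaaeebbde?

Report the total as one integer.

252

0(f) covers ∅
1(c) covers 0:f
2(a) covers ∅
3(a) covers 2:a
4(a) covers 3:a
5(e) covers 0:f
6(e) covers 5:e
7(b) covers 1:c, 6:e
8(b) covers 7:b
9(d) covers 4:a, 8:b
10(e) covers 9:d
floor of heap: 0:f, 2:a
completions by unplaced set U, small U first (add the entries for U minus each lowest piece of U):
  |U|=1: {10}:1
  |U|=2: {9,10}:1
  |U|=3: {4,9,10}:1  {8,9,10}:1
  |U|=4: {3,4,9,10}:1  {4,8,9,10}:2  {7,8,9,10}:1
  |U|=5: {1,7,8,9,10}:1  {2,3,4,9,10}:1  {3,4,8,9,10}:3  {4,7,8,9,10}:3  {6,7,8,9,10}:1
  |U|=6: {1,4,7,8,9,10}:4  {1,6,7,8,9,10}:2  {2,3,4,8,9,10}:4  {3,4,7,8,9,10}:6  {4,6,7,8,9,10}:4  {5,6,7,8,9,10}:1
  |U|=7: {1,3,4,7,8,9,10}:10  {1,4,6,7,8,9,10}:10  {1,5,6,7,8,9,10}:3  {2,3,4,7,8,9,10}:10  {3,4,6,7,8,9,10}:10  {4,5,6,7,8,9,10}:5
  |U|=8: {0,1,5,6,7,8,9,10}:3  {1,2,3,4,7,8,9,10}:20  {1,3,4,6,7,8,9,10}:30  {1,4,5,6,7,8,9,10}:18  {2,3,4,6,7,8,9,10}:20  {3,4,5,6,7,8,9,10}:15
  |U|=9: {0,1,4,5,6,7,8,9,10}:21  {1,2,3,4,6,7,8,9,10}:70  {1,3,4,5,6,7,8,9,10}:63  {2,3,4,5,6,7,8,9,10}:35
  start at 0(f): 168
  start at 2(a): 84
sum over floor = 252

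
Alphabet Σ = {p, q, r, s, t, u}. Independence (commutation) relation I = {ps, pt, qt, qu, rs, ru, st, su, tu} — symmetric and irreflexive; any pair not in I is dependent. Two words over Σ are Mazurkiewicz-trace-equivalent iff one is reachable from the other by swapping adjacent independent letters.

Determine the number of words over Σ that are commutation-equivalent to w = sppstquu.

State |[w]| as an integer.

piece 0:s — minimal
piece 1:p — minimal
piece 2:p rests on {1:p}
piece 3:s rests on {0:s}
piece 4:t — minimal
piece 5:q rests on {2:p, 3:s}
piece 6:u rests on {2:p}
piece 7:u rests on {6:u}
minimal pieces: {0:s, 1:p, 4:t}
ways to finish when only these pieces remain (= sum over removing one remaining piece with nothing left below it):
  1 left: {4}→1  {5}→1  {7}→1
  2 left: {3,5}→1  {4,5}→2  {4,7}→2  {5,7}→2  {6,7}→1
  3 left: {0,3,5}→1  {3,4,5}→3  {3,5,7}→3  {4,5,7}→6  {4,6,7}→3  {5,6,7}→3
  4 left: {0,3,4,5}→4  {0,3,5,7}→4  {2,5,6,7}→3  {3,4,5,7}→12  {3,5,6,7}→6  {4,5,6,7}→12
  5 left: {0,3,4,5,7}→20  {0,3,5,6,7}→10  {1,2,5,6,7}→3  {2,3,5,6,7}→9  {2,4,5,6,7}→15  {3,4,5,6,7}→30
  6 left: {0,2,3,5,6,7}→19  {0,3,4,5,6,7}→60  {1,2,3,5,6,7}→12  {1,2,4,5,6,7}→18  {2,3,4,5,6,7}→54
  placing 0:s first → 84 extensions
  placing 1:p first → 133 extensions
  placing 4:t first → 31 extensions
total linear extensions = 248

248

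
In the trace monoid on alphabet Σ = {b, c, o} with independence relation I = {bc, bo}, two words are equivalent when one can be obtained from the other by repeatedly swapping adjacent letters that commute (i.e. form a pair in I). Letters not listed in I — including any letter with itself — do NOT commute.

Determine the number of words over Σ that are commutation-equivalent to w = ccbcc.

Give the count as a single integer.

0(c) covers ∅
1(c) covers 0:c
2(b) covers ∅
3(c) covers 1:c
4(c) covers 3:c
floor of heap: 0:c, 2:b
completions by unplaced set U, small U first (add the entries for U minus each lowest piece of U):
  |U|=1: {2}:1  {4}:1
  |U|=2: {2,4}:2  {3,4}:1
  |U|=3: {1,3,4}:1  {2,3,4}:3
  start at 0(c): 4
  start at 2(b): 1
sum over floor = 5

5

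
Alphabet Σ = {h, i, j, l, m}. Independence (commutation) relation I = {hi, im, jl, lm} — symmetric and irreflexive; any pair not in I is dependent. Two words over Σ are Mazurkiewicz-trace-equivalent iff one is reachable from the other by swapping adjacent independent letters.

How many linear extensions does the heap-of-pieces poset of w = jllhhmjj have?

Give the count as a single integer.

#0=j has no predecessor
#1=l has no predecessor
#2=l depends on [1:l]
#3=h depends on [0:j, 2:l]
#4=h depends on [3:h]
#5=m depends on [4:h]
#6=j depends on [5:m]
#7=j depends on [6:j]
sources: [0:j, 1:l]
N(rest) = Σ N(rest − s) over sources s of rest; N(one piece) = 1:
  size 1 → [7]=1
  size 2 → [6,7]=1
  size 3 → [5,6,7]=1
  size 4 → [4,5,6,7]=1
  size 5 → [3,4,5,6,7]=1
  size 6 → [0,3,4,5,6,7]=1  [2,3,4,5,6,7]=1
  first=0(j) contributes 1
  first=1(l) contributes 2
|[w]| = 3

3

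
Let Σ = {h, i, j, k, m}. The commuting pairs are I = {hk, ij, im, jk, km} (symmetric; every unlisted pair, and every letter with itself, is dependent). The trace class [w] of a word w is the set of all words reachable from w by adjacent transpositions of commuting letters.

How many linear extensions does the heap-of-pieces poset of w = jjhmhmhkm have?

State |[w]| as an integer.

piece 0:j — minimal
piece 1:j rests on {0:j}
piece 2:h rests on {1:j}
piece 3:m rests on {2:h}
piece 4:h rests on {3:m}
piece 5:m rests on {4:h}
piece 6:h rests on {5:m}
piece 7:k — minimal
piece 8:m rests on {6:h}
minimal pieces: {0:j, 7:k}
ways to finish when only these pieces remain (= sum over removing one remaining piece with nothing left below it):
  1 left: {7}→1  {8}→1
  2 left: {6,8}→1  {7,8}→2
  3 left: {5,6,8}→1  {6,7,8}→3
  4 left: {4,5,6,8}→1  {5,6,7,8}→4
  5 left: {3,4,5,6,8}→1  {4,5,6,7,8}→5
  6 left: {2,3,4,5,6,8}→1  {3,4,5,6,7,8}→6
  7 left: {1,2,3,4,5,6,8}→1  {2,3,4,5,6,7,8}→7
  placing 0:j first → 8 extensions
  placing 7:k first → 1 extensions
total linear extensions = 9

9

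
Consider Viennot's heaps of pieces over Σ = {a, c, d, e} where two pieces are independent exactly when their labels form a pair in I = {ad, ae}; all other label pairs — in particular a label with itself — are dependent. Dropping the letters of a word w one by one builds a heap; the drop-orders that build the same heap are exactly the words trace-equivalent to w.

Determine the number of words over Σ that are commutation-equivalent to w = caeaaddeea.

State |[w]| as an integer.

0(c) covers ∅
1(a) covers 0:c
2(e) covers 0:c
3(a) covers 1:a
4(a) covers 3:a
5(d) covers 2:e
6(d) covers 5:d
7(e) covers 6:d
8(e) covers 7:e
9(a) covers 4:a
floor of heap: 0:c
completions by unplaced set U, small U first (add the entries for U minus each lowest piece of U):
  |U|=1: {8}:1  {9}:1
  |U|=2: {4,9}:1  {7,8}:1  {8,9}:2
  |U|=3: {3,4,9}:1  {4,8,9}:3  {6,7,8}:1  {7,8,9}:3
  |U|=4: {1,3,4,9}:1  {3,4,8,9}:4  {4,7,8,9}:6  {5,6,7,8}:1  {6,7,8,9}:4
  |U|=5: {1,3,4,8,9}:5  {2,5,6,7,8}:1  {3,4,7,8,9}:10  {4,6,7,8,9}:10  {5,6,7,8,9}:5
  |U|=6: {1,3,4,7,8,9}:15  {2,5,6,7,8,9}:6  {3,4,6,7,8,9}:20  {4,5,6,7,8,9}:15
  |U|=7: {1,3,4,6,7,8,9}:35  {2,4,5,6,7,8,9}:21  {3,4,5,6,7,8,9}:35
  |U|=8: {1,3,4,5,6,7,8,9}:70  {2,3,4,5,6,7,8,9}:56
  start at 0(c): 126

126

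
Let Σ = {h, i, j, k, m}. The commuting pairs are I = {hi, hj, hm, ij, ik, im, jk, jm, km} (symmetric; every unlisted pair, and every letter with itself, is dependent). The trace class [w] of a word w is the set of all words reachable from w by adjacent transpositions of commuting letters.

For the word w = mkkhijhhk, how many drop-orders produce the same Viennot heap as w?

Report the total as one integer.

drop 0:m onto floor
drop 1:k onto floor
drop 2:k onto {1:k}
drop 3:h onto {2:k}
drop 4:i onto floor
drop 5:j onto floor
drop 6:h onto {3:h}
drop 7:h onto {6:h}
drop 8:k onto {7:h}
ground layer = {0:m, 1:k, 4:i, 5:j}
drop-orders for the pieces not yet dropped (sum over which currently-grounded one goes next):
  1 to go: {0} 1  {4} 1  {5} 1  {8} 1
  2 to go: {0,4} 2  {0,5} 2  {0,8} 2  {4,5} 2  {4,8} 2  {5,8} 2  {7,8} 1
  3 to go: {0,4,5} 6  {0,4,8} 6  {0,5,8} 6  {0,7,8} 3  {4,5,8} 6  {4,7,8} 3  {5,7,8} 3  {6,7,8} 1
  4 to go: {0,4,5,8} 24  {0,4,7,8} 12  {0,5,7,8} 12  {0,6,7,8} 4  {3,6,7,8} 1  {4,5,7,8} 12  {4,6,7,8} 4  {5,6,7,8} 4
  5 to go: {0,3,6,7,8} 5  {0,4,5,7,8} 60  {0,4,6,7,8} 20  {0,5,6,7,8} 20  {2,3,6,7,8} 1  {3,4,6,7,8} 5  {3,5,6,7,8} 5  {4,5,6,7,8} 20
  6 to go: {0,2,3,6,7,8} 6  {0,3,4,6,7,8} 30  {0,3,5,6,7,8} 30  {0,4,5,6,7,8} 120  {1,2,3,6,7,8} 1  {2,3,4,6,7,8} 6  {2,3,5,6,7,8} 6  {3,4,5,6,7,8} 30
  7 to go: {0,1,2,3,6,7,8} 7  {0,2,3,4,6,7,8} 42  {0,2,3,5,6,7,8} 42  {0,3,4,5,6,7,8} 210  {1,2,3,4,6,7,8} 7  {1,2,3,5,6,7,8} 7  {2,3,4,5,6,7,8} 42
  if 0:m drops first: 56 orders
  if 1:k drops first: 336 orders
  if 4:i drops first: 56 orders
  if 5:j drops first: 56 orders
heap linearizations: 504

504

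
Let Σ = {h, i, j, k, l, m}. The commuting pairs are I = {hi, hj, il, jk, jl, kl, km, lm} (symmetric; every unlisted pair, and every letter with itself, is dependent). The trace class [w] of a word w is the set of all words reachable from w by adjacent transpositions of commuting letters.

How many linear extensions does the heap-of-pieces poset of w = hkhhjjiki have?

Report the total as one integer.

0(h) covers ∅
1(k) covers 0:h
2(h) covers 1:k
3(h) covers 2:h
4(j) covers ∅
5(j) covers 4:j
6(i) covers 1:k, 5:j
7(k) covers 3:h, 6:i
8(i) covers 7:k
floor of heap: 0:h, 4:j
completions by unplaced set U, small U first (add the entries for U minus each lowest piece of U):
  |U|=1: {8}:1
  |U|=2: {7,8}:1
  |U|=3: {3,7,8}:1  {6,7,8}:1
  |U|=4: {2,3,7,8}:1  {3,6,7,8}:2  {5,6,7,8}:1
  |U|=5: {2,3,6,7,8}:3  {3,5,6,7,8}:3  {4,5,6,7,8}:1
  |U|=6: {1,2,3,6,7,8}:3  {2,3,5,6,7,8}:6  {3,4,5,6,7,8}:4
  |U|=7: {0,1,2,3,6,7,8}:3  {1,2,3,5,6,7,8}:9  {2,3,4,5,6,7,8}:10
  start at 0(h): 19
  start at 4(j): 12
sum over floor = 31

31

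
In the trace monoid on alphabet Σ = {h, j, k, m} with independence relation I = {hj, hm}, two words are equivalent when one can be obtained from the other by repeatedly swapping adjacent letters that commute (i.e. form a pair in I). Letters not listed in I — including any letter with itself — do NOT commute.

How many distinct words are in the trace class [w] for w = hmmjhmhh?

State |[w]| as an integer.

70

0(h) covers ∅
1(m) covers ∅
2(m) covers 1:m
3(j) covers 2:m
4(h) covers 0:h
5(m) covers 3:j
6(h) covers 4:h
7(h) covers 6:h
floor of heap: 0:h, 1:m
completions by unplaced set U, small U first (add the entries for U minus each lowest piece of U):
  |U|=1: {5}:1  {7}:1
  |U|=2: {3,5}:1  {5,7}:2  {6,7}:1
  |U|=3: {2,3,5}:1  {3,5,7}:3  {4,6,7}:1  {5,6,7}:3
  |U|=4: {0,4,6,7}:1  {1,2,3,5}:1  {2,3,5,7}:4  {3,5,6,7}:6  {4,5,6,7}:4
  |U|=5: {0,4,5,6,7}:5  {1,2,3,5,7}:5  {2,3,5,6,7}:10  {3,4,5,6,7}:10
  |U|=6: {0,3,4,5,6,7}:15  {1,2,3,5,6,7}:15  {2,3,4,5,6,7}:20
  start at 0(h): 35
  start at 1(m): 35
sum over floor = 70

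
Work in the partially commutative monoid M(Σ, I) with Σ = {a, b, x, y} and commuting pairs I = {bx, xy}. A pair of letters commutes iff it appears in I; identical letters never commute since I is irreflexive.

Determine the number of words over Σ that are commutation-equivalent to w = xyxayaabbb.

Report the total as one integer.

3

#0=x has no predecessor
#1=y has no predecessor
#2=x depends on [0:x]
#3=a depends on [1:y, 2:x]
#4=y depends on [3:a]
#5=a depends on [4:y]
#6=a depends on [5:a]
#7=b depends on [6:a]
#8=b depends on [7:b]
#9=b depends on [8:b]
sources: [0:x, 1:y]
N(rest) = Σ N(rest − s) over sources s of rest; N(one piece) = 1:
  size 1 → [9]=1
  size 2 → [8,9]=1
  size 3 → [7,8,9]=1
  size 4 → [6,7,8,9]=1
  size 5 → [5,6,7,8,9]=1
  size 6 → [4,5,6,7,8,9]=1
  size 7 → [3,4,5,6,7,8,9]=1
  size 8 → [1,3,4,5,6,7,8,9]=1  [2,3,4,5,6,7,8,9]=1
  first=0(x) contributes 2
  first=1(y) contributes 1
|[w]| = 3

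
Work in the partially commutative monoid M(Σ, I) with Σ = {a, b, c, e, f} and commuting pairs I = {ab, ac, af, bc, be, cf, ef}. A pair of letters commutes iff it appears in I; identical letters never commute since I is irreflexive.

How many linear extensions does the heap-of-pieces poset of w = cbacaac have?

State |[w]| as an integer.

#0=c has no predecessor
#1=b has no predecessor
#2=a has no predecessor
#3=c depends on [0:c]
#4=a depends on [2:a]
#5=a depends on [4:a]
#6=c depends on [3:c]
sources: [0:c, 1:b, 2:a]
N(rest) = Σ N(rest − s) over sources s of rest; N(one piece) = 1:
  size 1 → [1]=1  [5]=1  [6]=1
  size 2 → [1,5]=2  [1,6]=2  [3,6]=1  [4,5]=1  [5,6]=2
  size 3 → [0,3,6]=1  [1,3,6]=3  [1,4,5]=3  [1,5,6]=6  [2,4,5]=1  [3,5,6]=3  [4,5,6]=3
  size 4 → [0,1,3,6]=4  [0,3,5,6]=4  [1,2,4,5]=4  [1,3,5,6]=12  [1,4,5,6]=12  [2,4,5,6]=4  [3,4,5,6]=6
  size 5 → [0,1,3,5,6]=20  [0,3,4,5,6]=10  [1,2,4,5,6]=20  [1,3,4,5,6]=30  [2,3,4,5,6]=10
  first=0(c) contributes 60
  first=1(b) contributes 20
  first=2(a) contributes 60
|[w]| = 140

140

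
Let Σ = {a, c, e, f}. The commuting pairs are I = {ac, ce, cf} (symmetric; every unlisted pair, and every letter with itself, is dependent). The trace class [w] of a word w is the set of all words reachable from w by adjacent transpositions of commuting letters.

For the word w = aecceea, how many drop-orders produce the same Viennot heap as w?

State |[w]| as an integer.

drop 0:a onto floor
drop 1:e onto {0:a}
drop 2:c onto floor
drop 3:c onto {2:c}
drop 4:e onto {1:e}
drop 5:e onto {4:e}
drop 6:a onto {5:e}
ground layer = {0:a, 2:c}
drop-orders for the pieces not yet dropped (sum over which currently-grounded one goes next):
  1 to go: {3} 1  {6} 1
  2 to go: {2,3} 1  {3,6} 2  {5,6} 1
  3 to go: {2,3,6} 3  {3,5,6} 3  {4,5,6} 1
  4 to go: {1,4,5,6} 1  {2,3,5,6} 6  {3,4,5,6} 4
  5 to go: {0,1,4,5,6} 1  {1,3,4,5,6} 5  {2,3,4,5,6} 10
  if 0:a drops first: 15 orders
  if 2:c drops first: 6 orders
heap linearizations: 21

21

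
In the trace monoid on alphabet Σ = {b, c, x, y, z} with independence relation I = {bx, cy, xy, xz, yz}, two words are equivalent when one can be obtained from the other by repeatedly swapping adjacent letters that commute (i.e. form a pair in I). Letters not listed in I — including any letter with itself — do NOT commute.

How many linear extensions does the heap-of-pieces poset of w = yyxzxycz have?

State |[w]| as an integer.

0(y) covers ∅
1(y) covers 0:y
2(x) covers ∅
3(z) covers ∅
4(x) covers 2:x
5(y) covers 1:y
6(c) covers 3:z, 4:x
7(z) covers 6:c
floor of heap: 0:y, 2:x, 3:z
completions by unplaced set U, small U first (add the entries for U minus each lowest piece of U):
  |U|=1: {5}:1  {7}:1
  |U|=2: {1,5}:1  {5,7}:2  {6,7}:1
  |U|=3: {0,1,5}:1  {1,5,7}:3  {3,6,7}:1  {4,6,7}:1  {5,6,7}:3
  |U|=4: {0,1,5,7}:4  {1,5,6,7}:6  {2,4,6,7}:1  {3,4,6,7}:2  {3,5,6,7}:4  {4,5,6,7}:4
  |U|=5: {0,1,5,6,7}:10  {1,3,5,6,7}:10  {1,4,5,6,7}:10  {2,3,4,6,7}:3  {2,4,5,6,7}:5  {3,4,5,6,7}:10
  |U|=6: {0,1,3,5,6,7}:20  {0,1,4,5,6,7}:20  {1,2,4,5,6,7}:15  {1,3,4,5,6,7}:30  {2,3,4,5,6,7}:18
  start at 0(y): 63
  start at 2(x): 70
  start at 3(z): 35
sum over floor = 168

168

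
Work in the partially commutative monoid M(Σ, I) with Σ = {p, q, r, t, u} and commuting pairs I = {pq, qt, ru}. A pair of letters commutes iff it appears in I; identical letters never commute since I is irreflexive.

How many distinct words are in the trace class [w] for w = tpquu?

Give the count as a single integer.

3

drop 0:t onto floor
drop 1:p onto {0:t}
drop 2:q onto floor
drop 3:u onto {1:p, 2:q}
drop 4:u onto {3:u}
ground layer = {0:t, 2:q}
drop-orders for the pieces not yet dropped (sum over which currently-grounded one goes next):
  1 to go: {4} 1
  2 to go: {3,4} 1
  3 to go: {1,3,4} 1  {2,3,4} 1
  if 0:t drops first: 2 orders
  if 2:q drops first: 1 orders
heap linearizations: 3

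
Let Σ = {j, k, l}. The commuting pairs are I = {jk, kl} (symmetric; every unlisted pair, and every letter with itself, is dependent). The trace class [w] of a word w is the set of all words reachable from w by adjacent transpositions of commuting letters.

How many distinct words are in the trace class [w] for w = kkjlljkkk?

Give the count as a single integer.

drop 0:k onto floor
drop 1:k onto {0:k}
drop 2:j onto floor
drop 3:l onto {2:j}
drop 4:l onto {3:l}
drop 5:j onto {4:l}
drop 6:k onto {1:k}
drop 7:k onto {6:k}
drop 8:k onto {7:k}
ground layer = {0:k, 2:j}
drop-orders for the pieces not yet dropped (sum over which currently-grounded one goes next):
  1 to go: {5} 1  {8} 1
  2 to go: {4,5} 1  {5,8} 2  {7,8} 1
  3 to go: {3,4,5} 1  {4,5,8} 3  {5,7,8} 3  {6,7,8} 1
  4 to go: {1,6,7,8} 1  {2,3,4,5} 1  {3,4,5,8} 4  {4,5,7,8} 6  {5,6,7,8} 4
  5 to go: {0,1,6,7,8} 1  {1,5,6,7,8} 5  {2,3,4,5,8} 5  {3,4,5,7,8} 10  {4,5,6,7,8} 10
  6 to go: {0,1,5,6,7,8} 6  {1,4,5,6,7,8} 15  {2,3,4,5,7,8} 15  {3,4,5,6,7,8} 20
  7 to go: {0,1,4,5,6,7,8} 21  {1,3,4,5,6,7,8} 35  {2,3,4,5,6,7,8} 35
  if 0:k drops first: 70 orders
  if 2:j drops first: 56 orders
heap linearizations: 126

126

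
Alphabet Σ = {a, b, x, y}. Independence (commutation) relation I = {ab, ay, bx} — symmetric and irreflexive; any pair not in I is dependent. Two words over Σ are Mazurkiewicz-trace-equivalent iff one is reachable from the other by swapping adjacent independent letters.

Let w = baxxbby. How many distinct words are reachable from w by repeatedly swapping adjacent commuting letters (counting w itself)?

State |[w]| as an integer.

20

#0=b has no predecessor
#1=a has no predecessor
#2=x depends on [1:a]
#3=x depends on [2:x]
#4=b depends on [0:b]
#5=b depends on [4:b]
#6=y depends on [3:x, 5:b]
sources: [0:b, 1:a]
N(rest) = Σ N(rest − s) over sources s of rest; N(one piece) = 1:
  size 1 → [6]=1
  size 2 → [3,6]=1  [5,6]=1
  size 3 → [2,3,6]=1  [3,5,6]=2  [4,5,6]=1
  size 4 → [0,4,5,6]=1  [1,2,3,6]=1  [2,3,5,6]=3  [3,4,5,6]=3
  size 5 → [0,3,4,5,6]=4  [1,2,3,5,6]=4  [2,3,4,5,6]=6
  first=0(b) contributes 10
  first=1(a) contributes 10
|[w]| = 20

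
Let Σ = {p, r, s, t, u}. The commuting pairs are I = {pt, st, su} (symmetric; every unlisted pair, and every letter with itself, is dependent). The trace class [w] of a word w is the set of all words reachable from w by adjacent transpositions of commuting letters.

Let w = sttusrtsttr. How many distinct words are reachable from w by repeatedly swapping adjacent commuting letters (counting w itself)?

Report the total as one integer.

40

drop 0:s onto floor
drop 1:t onto floor
drop 2:t onto {1:t}
drop 3:u onto {2:t}
drop 4:s onto {0:s}
drop 5:r onto {3:u, 4:s}
drop 6:t onto {5:r}
drop 7:s onto {5:r}
drop 8:t onto {6:t}
drop 9:t onto {8:t}
drop 10:r onto {7:s, 9:t}
ground layer = {0:s, 1:t}
drop-orders for the pieces not yet dropped (sum over which currently-grounded one goes next):
  1 to go: {10} 1
  2 to go: {7,10} 1  {9,10} 1
  3 to go: {7,9,10} 2  {8,9,10} 1
  4 to go: {6,8,9,10} 1  {7,8,9,10} 3
  5 to go: {6,7,8,9,10} 4
  6 to go: {5,6,7,8,9,10} 4
  7 to go: {3,5,6,7,8,9,10} 4  {4,5,6,7,8,9,10} 4
  8 to go: {0,4,5,6,7,8,9,10} 4  {2,3,5,6,7,8,9,10} 4  {3,4,5,6,7,8,9,10} 8
  9 to go: {0,3,4,5,6,7,8,9,10} 12  {1,2,3,5,6,7,8,9,10} 4  {2,3,4,5,6,7,8,9,10} 12
  if 0:s drops first: 16 orders
  if 1:t drops first: 24 orders
heap linearizations: 40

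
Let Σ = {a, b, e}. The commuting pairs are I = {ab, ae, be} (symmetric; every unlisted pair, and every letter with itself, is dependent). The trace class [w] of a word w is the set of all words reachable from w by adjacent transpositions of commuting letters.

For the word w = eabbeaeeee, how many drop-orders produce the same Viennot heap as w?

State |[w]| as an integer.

drop 0:e onto floor
drop 1:a onto floor
drop 2:b onto floor
drop 3:b onto {2:b}
drop 4:e onto {0:e}
drop 5:a onto {1:a}
drop 6:e onto {4:e}
drop 7:e onto {6:e}
drop 8:e onto {7:e}
drop 9:e onto {8:e}
ground layer = {0:e, 1:a, 2:b}
drop-orders for the pieces not yet dropped (sum over which currently-grounded one goes next):
  1 to go: {3} 1  {5} 1  {9} 1
  2 to go: {1,5} 1  {2,3} 1  {3,5} 2  {3,9} 2  {5,9} 2  {8,9} 1
  3 to go: {1,3,5} 3  {1,5,9} 3  {2,3,5} 3  {2,3,9} 3  {3,5,9} 6  {3,8,9} 3  {5,8,9} 3  {7,8,9} 1
  4 to go: {1,2,3,5} 6  {1,3,5,9} 12  {1,5,8,9} 6  {2,3,5,9} 12  {2,3,8,9} 6  {3,5,8,9} 12  {3,7,8,9} 4  {5,7,8,9} 4  {6,7,8,9} 1
  5 to go: {1,2,3,5,9} 30  {1,3,5,8,9} 30  {1,5,7,8,9} 10  {2,3,5,8,9} 30  {2,3,7,8,9} 10  {3,5,7,8,9} 20  {3,6,7,8,9} 5  {4,6,7,8,9} 1  {5,6,7,8,9} 5
  6 to go: {0,4,6,7,8,9} 1  {1,2,3,5,8,9} 90  {1,3,5,7,8,9} 60  {1,5,6,7,8,9} 15  {2,3,5,7,8,9} 60  {2,3,6,7,8,9} 15  {3,4,6,7,8,9} 6  {3,5,6,7,8,9} 30  {4,5,6,7,8,9} 6
  7 to go: {0,3,4,6,7,8,9} 7  {0,4,5,6,7,8,9} 7  {1,2,3,5,7,8,9} 210  {1,3,5,6,7,8,9} 105  {1,4,5,6,7,8,9} 21  {2,3,4,6,7,8,9} 21  {2,3,5,6,7,8,9} 105  {3,4,5,6,7,8,9} 42
  8 to go: {0,1,4,5,6,7,8,9} 28  {0,2,3,4,6,7,8,9} 28  {0,3,4,5,6,7,8,9} 56  {1,2,3,5,6,7,8,9} 420  {1,3,4,5,6,7,8,9} 168  {2,3,4,5,6,7,8,9} 168
  if 0:e drops first: 756 orders
  if 1:a drops first: 252 orders
  if 2:b drops first: 252 orders
heap linearizations: 1260

1260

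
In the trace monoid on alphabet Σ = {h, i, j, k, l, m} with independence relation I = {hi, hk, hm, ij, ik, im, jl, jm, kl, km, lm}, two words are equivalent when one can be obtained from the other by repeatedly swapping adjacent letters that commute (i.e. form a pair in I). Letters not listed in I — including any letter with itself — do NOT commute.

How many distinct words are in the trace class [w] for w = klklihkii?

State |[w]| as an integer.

336

piece 0:k — minimal
piece 1:l — minimal
piece 2:k rests on {0:k}
piece 3:l rests on {1:l}
piece 4:i rests on {3:l}
piece 5:h rests on {3:l}
piece 6:k rests on {2:k}
piece 7:i rests on {4:i}
piece 8:i rests on {7:i}
minimal pieces: {0:k, 1:l}
ways to finish when only these pieces remain (= sum over removing one remaining piece with nothing left below it):
  1 left: {5}→1  {6}→1  {8}→1
  2 left: {2,6}→1  {5,6}→2  {5,8}→2  {6,8}→2  {7,8}→1
  3 left: {0,2,6}→1  {2,5,6}→3  {2,6,8}→3  {4,7,8}→1  {5,6,8}→6  {5,7,8}→3  {6,7,8}→3
  4 left: {0,2,5,6}→4  {0,2,6,8}→4  {2,5,6,8}→12  {2,6,7,8}→6  {4,5,7,8}→4  {4,6,7,8}→4  {5,6,7,8}→12
  5 left: {0,2,5,6,8}→20  {0,2,6,7,8}→10  {2,4,6,7,8}→10  {2,5,6,7,8}→30  {3,4,5,7,8}→4  {4,5,6,7,8}→20
  6 left: {0,2,4,6,7,8}→20  {0,2,5,6,7,8}→60  {1,3,4,5,7,8}→4  {2,4,5,6,7,8}→60  {3,4,5,6,7,8}→24
  7 left: {0,2,4,5,6,7,8}→140  {1,3,4,5,6,7,8}→28  {2,3,4,5,6,7,8}→84
  placing 0:k first → 112 extensions
  placing 1:l first → 224 extensions
total linear extensions = 336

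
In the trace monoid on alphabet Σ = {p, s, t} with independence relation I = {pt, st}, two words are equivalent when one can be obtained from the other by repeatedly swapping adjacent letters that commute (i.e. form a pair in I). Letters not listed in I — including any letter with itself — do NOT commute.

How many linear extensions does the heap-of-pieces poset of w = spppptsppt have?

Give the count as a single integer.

45

piece 0:s — minimal
piece 1:p rests on {0:s}
piece 2:p rests on {1:p}
piece 3:p rests on {2:p}
piece 4:p rests on {3:p}
piece 5:t — minimal
piece 6:s rests on {4:p}
piece 7:p rests on {6:s}
piece 8:p rests on {7:p}
piece 9:t rests on {5:t}
minimal pieces: {0:s, 5:t}
ways to finish when only these pieces remain (= sum over removing one remaining piece with nothing left below it):
  1 left: {8}→1  {9}→1
  2 left: {5,9}→1  {7,8}→1  {8,9}→2
  3 left: {5,8,9}→3  {6,7,8}→1  {7,8,9}→3
  4 left: {4,6,7,8}→1  {5,7,8,9}→6  {6,7,8,9}→4
  5 left: {3,4,6,7,8}→1  {4,6,7,8,9}→5  {5,6,7,8,9}→10
  6 left: {2,3,4,6,7,8}→1  {3,4,6,7,8,9}→6  {4,5,6,7,8,9}→15
  7 left: {1,2,3,4,6,7,8}→1  {2,3,4,6,7,8,9}→7  {3,4,5,6,7,8,9}→21
  8 left: {0,1,2,3,4,6,7,8}→1  {1,2,3,4,6,7,8,9}→8  {2,3,4,5,6,7,8,9}→28
  placing 0:s first → 36 extensions
  placing 5:t first → 9 extensions
total linear extensions = 45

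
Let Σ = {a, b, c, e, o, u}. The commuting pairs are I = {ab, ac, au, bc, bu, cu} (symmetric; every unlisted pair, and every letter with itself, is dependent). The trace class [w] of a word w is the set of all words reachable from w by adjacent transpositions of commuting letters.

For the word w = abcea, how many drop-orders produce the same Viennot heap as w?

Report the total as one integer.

6

piece 0:a — minimal
piece 1:b — minimal
piece 2:c — minimal
piece 3:e rests on {0:a, 1:b, 2:c}
piece 4:a rests on {3:e}
minimal pieces: {0:a, 1:b, 2:c}
ways to finish when only these pieces remain (= sum over removing one remaining piece with nothing left below it):
  1 left: {4}→1
  2 left: {3,4}→1
  3 left: {0,3,4}→1  {1,3,4}→1  {2,3,4}→1
  placing 0:a first → 2 extensions
  placing 1:b first → 2 extensions
  placing 2:c first → 2 extensions
total linear extensions = 6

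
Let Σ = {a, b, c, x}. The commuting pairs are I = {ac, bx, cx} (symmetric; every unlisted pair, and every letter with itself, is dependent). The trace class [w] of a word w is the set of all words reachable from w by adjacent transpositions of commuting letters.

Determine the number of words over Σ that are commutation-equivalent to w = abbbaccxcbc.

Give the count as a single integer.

18

drop 0:a onto floor
drop 1:b onto {0:a}
drop 2:b onto {1:b}
drop 3:b onto {2:b}
drop 4:a onto {3:b}
drop 5:c onto {3:b}
drop 6:c onto {5:c}
drop 7:x onto {4:a}
drop 8:c onto {6:c}
drop 9:b onto {4:a, 8:c}
drop 10:c onto {9:b}
ground layer = {0:a}
drop-orders for the pieces not yet dropped (sum over which currently-grounded one goes next):
  1 to go: {7} 1  {10} 1
  2 to go: {7,10} 2  {9,10} 1
  3 to go: {7,9,10} 3  {8,9,10} 1
  4 to go: {4,7,9,10} 3  {6,8,9,10} 1  {7,8,9,10} 4
  5 to go: {4,7,8,9,10} 7  {5,6,8,9,10} 1  {6,7,8,9,10} 5
  6 to go: {4,6,7,8,9,10} 12  {5,6,7,8,9,10} 6
  7 to go: {4,5,6,7,8,9,10} 18
  8 to go: {3,4,5,6,7,8,9,10} 18
  9 to go: {2,3,4,5,6,7,8,9,10} 18
  if 0:a drops first: 18 orders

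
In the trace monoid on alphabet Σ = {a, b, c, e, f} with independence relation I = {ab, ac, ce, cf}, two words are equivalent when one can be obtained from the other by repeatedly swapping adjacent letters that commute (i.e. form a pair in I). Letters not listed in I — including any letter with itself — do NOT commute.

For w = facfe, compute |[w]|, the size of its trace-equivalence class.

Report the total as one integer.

piece 0:f — minimal
piece 1:a rests on {0:f}
piece 2:c — minimal
piece 3:f rests on {1:a}
piece 4:e rests on {3:f}
minimal pieces: {0:f, 2:c}
ways to finish when only these pieces remain (= sum over removing one remaining piece with nothing left below it):
  1 left: {2}→1  {4}→1
  2 left: {2,4}→2  {3,4}→1
  3 left: {1,3,4}→1  {2,3,4}→3
  placing 0:f first → 4 extensions
  placing 2:c first → 1 extensions
total linear extensions = 5

5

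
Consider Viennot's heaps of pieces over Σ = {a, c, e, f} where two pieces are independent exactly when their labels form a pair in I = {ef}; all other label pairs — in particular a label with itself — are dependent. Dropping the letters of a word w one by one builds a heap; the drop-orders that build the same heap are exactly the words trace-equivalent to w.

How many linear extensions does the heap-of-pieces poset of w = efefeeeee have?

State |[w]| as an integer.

#0=e has no predecessor
#1=f has no predecessor
#2=e depends on [0:e]
#3=f depends on [1:f]
#4=e depends on [2:e]
#5=e depends on [4:e]
#6=e depends on [5:e]
#7=e depends on [6:e]
#8=e depends on [7:e]
sources: [0:e, 1:f]
N(rest) = Σ N(rest − s) over sources s of rest; N(one piece) = 1:
  size 1 → [3]=1  [8]=1
  size 2 → [1,3]=1  [3,8]=2  [7,8]=1
  size 3 → [1,3,8]=3  [3,7,8]=3  [6,7,8]=1
  size 4 → [1,3,7,8]=6  [3,6,7,8]=4  [5,6,7,8]=1
  size 5 → [1,3,6,7,8]=10  [3,5,6,7,8]=5  [4,5,6,7,8]=1
  size 6 → [1,3,5,6,7,8]=15  [2,4,5,6,7,8]=1  [3,4,5,6,7,8]=6
  size 7 → [0,2,4,5,6,7,8]=1  [1,3,4,5,6,7,8]=21  [2,3,4,5,6,7,8]=7
  first=0(e) contributes 28
  first=1(f) contributes 8
|[w]| = 36

36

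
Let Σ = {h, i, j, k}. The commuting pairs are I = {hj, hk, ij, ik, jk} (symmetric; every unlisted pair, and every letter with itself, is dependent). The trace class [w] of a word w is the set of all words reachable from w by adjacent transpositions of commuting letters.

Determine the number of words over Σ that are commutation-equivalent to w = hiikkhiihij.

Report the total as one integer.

495

drop 0:h onto floor
drop 1:i onto {0:h}
drop 2:i onto {1:i}
drop 3:k onto floor
drop 4:k onto {3:k}
drop 5:h onto {2:i}
drop 6:i onto {5:h}
drop 7:i onto {6:i}
drop 8:h onto {7:i}
drop 9:i onto {8:h}
drop 10:j onto floor
ground layer = {0:h, 3:k, 10:j}
drop-orders for the pieces not yet dropped (sum over which currently-grounded one goes next):
  1 to go: {4} 1  {9} 1  {10} 1
  2 to go: {3,4} 1  {4,9} 2  {4,10} 2  {8,9} 1  {9,10} 2
  3 to go: {3,4,9} 3  {3,4,10} 3  {4,8,9} 3  {4,9,10} 6  {7,8,9} 1  {8,9,10} 3
  4 to go: {3,4,8,9} 6  {3,4,9,10} 12  {4,7,8,9} 4  {4,8,9,10} 12  {6,7,8,9} 1  {7,8,9,10} 4
  5 to go: {3,4,7,8,9} 10  {3,4,8,9,10} 30  {4,6,7,8,9} 5  {4,7,8,9,10} 20  {5,6,7,8,9} 1  {6,7,8,9,10} 5
  6 to go: {2,5,6,7,8,9} 1  {3,4,6,7,8,9} 15  {3,4,7,8,9,10} 60  {4,5,6,7,8,9} 6  {4,6,7,8,9,10} 30  {5,6,7,8,9,10} 6
  7 to go: {1,2,5,6,7,8,9} 1  {2,4,5,6,7,8,9} 7  {2,5,6,7,8,9,10} 7  {3,4,5,6,7,8,9} 21  {3,4,6,7,8,9,10} 105  {4,5,6,7,8,9,10} 42
  8 to go: {0,1,2,5,6,7,8,9} 1  {1,2,4,5,6,7,8,9} 8  {1,2,5,6,7,8,9,10} 8  {2,3,4,5,6,7,8,9} 28  {2,4,5,6,7,8,9,10} 56  {3,4,5,6,7,8,9,10} 168
  9 to go: {0,1,2,4,5,6,7,8,9} 9  {0,1,2,5,6,7,8,9,10} 9  {1,2,3,4,5,6,7,8,9} 36  {1,2,4,5,6,7,8,9,10} 72  {2,3,4,5,6,7,8,9,10} 252
  if 0:h drops first: 360 orders
  if 3:k drops first: 90 orders
  if 10:j drops first: 45 orders
heap linearizations: 495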